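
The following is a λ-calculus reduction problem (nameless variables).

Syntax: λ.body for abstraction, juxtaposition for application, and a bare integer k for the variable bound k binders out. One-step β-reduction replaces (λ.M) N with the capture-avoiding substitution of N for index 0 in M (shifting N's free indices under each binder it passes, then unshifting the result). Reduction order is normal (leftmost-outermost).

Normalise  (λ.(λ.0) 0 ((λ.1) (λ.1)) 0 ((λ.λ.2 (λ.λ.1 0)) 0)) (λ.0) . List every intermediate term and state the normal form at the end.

Answer: normal form = λ.λ.λ.1 0  (in 8 steps)

Working:
  start: (λ.(λ.0) 0 ((λ.1) (λ.1)) 0 ((λ.λ.2 (λ.λ.1 0)) 0)) (λ.0)
  [1] (λ.0) (λ.0) ((λ.λ.0) (λ.λ.0)) (λ.0) ((λ.λ.(λ.0) (λ.λ.1 0)) (λ.0))
  [2] (λ.0) ((λ.λ.0) (λ.λ.0)) (λ.0) ((λ.λ.(λ.0) (λ.λ.1 0)) (λ.0))
  [3] (λ.λ.0) (λ.λ.0) (λ.0) ((λ.λ.(λ.0) (λ.λ.1 0)) (λ.0))
  [4] (λ.0) (λ.0) ((λ.λ.(λ.0) (λ.λ.1 0)) (λ.0))
  [5] (λ.0) ((λ.λ.(λ.0) (λ.λ.1 0)) (λ.0))
  [6] (λ.λ.(λ.0) (λ.λ.1 0)) (λ.0)
  [7] λ.(λ.0) (λ.λ.1 0)
  [8] λ.λ.λ.1 0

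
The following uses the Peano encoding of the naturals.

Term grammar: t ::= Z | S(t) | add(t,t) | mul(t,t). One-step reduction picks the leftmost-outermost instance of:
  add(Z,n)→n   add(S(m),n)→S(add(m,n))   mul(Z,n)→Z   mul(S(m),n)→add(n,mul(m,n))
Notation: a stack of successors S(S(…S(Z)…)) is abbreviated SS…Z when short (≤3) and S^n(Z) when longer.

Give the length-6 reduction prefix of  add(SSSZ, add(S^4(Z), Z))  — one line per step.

  start: add(SSSZ, add(S^4(Z), Z))
  [1] S(add(SSZ, add(S^4(Z), Z)))
  [2] S(S(add(SZ, add(S^4(Z), Z))))
  [3] S(S(S(add(Z, add(S^4(Z), Z)))))
  [4] S(S(S(add(S^4(Z), Z))))
  [5] S(S(S(S(add(SSSZ, Z)))))
  [6] S(S(S(S(S(add(SSZ, Z))))))

Answer: after 6 steps: S(S(S(S(S(add(SSZ, Z))))))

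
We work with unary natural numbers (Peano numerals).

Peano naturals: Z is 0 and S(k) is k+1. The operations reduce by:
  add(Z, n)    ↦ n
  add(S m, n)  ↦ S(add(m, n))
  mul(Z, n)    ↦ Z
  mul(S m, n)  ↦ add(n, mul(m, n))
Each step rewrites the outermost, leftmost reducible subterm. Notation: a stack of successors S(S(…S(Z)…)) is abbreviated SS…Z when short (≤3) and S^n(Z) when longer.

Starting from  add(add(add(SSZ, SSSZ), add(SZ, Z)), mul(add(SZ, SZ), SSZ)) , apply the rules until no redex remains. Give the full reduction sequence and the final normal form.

Answer: normal form = S^10(Z)  (in 29 steps)

Working:
  start: add(add(add(SSZ, SSSZ), add(SZ, Z)), mul(add(SZ, SZ), SSZ))
  step 1: add(add(S(add(SZ, SSSZ)), add(SZ, Z)), mul(add(SZ, SZ), SSZ))
  step 2: add(S(add(add(SZ, SSSZ), add(SZ, Z))), mul(add(SZ, SZ), SSZ))
  step 3: S(add(add(add(SZ, SSSZ), add(SZ, Z)), mul(add(SZ, SZ), SSZ)))
  step 4: S(add(add(S(add(Z, SSSZ)), add(SZ, Z)), mul(add(SZ, SZ), SSZ)))
  step 5: S(add(S(add(add(Z, SSSZ), add(SZ, Z))), mul(add(SZ, SZ), SSZ)))
  step 6: S(S(add(add(add(Z, SSSZ), add(SZ, Z)), mul(add(SZ, SZ), SSZ))))
  step 7: S(S(add(add(SSSZ, add(SZ, Z)), mul(add(SZ, SZ), SSZ))))
  step 8: S(S(add(S(add(SSZ, add(SZ, Z))), mul(add(SZ, SZ), SSZ))))
  step 9: S(S(S(add(add(SSZ, add(SZ, Z)), mul(add(SZ, SZ), SSZ)))))
  step 10: S(S(S(add(S(add(SZ, add(SZ, Z))), mul(add(SZ, SZ), SSZ)))))
  step 11: S(S(S(S(add(add(SZ, add(SZ, Z)), mul(add(SZ, SZ), SSZ))))))
  step 12: S(S(S(S(add(S(add(Z, add(SZ, Z))), mul(add(SZ, SZ), SSZ))))))
  step 13: S(S(S(S(S(add(add(Z, add(SZ, Z)), mul(add(SZ, SZ), SSZ)))))))
  step 14: S(S(S(S(S(add(add(SZ, Z), mul(add(SZ, SZ), SSZ)))))))
  step 15: S(S(S(S(S(add(S(add(Z, Z)), mul(add(SZ, SZ), SSZ)))))))
  step 16: S(S(S(S(S(S(add(add(Z, Z), mul(add(SZ, SZ), SSZ))))))))
  step 17: S(S(S(S(S(S(add(Z, mul(add(SZ, SZ), SSZ))))))))
  step 18: S(S(S(S(S(S(mul(add(SZ, SZ), SSZ)))))))
  step 19: S(S(S(S(S(S(mul(S(add(Z, SZ)), SSZ)))))))
  step 20: S(S(S(S(S(S(add(SSZ, mul(add(Z, SZ), SSZ))))))))
  step 21: S(S(S(S(S(S(S(add(SZ, mul(add(Z, SZ), SSZ)))))))))
  step 22: S(S(S(S(S(S(S(S(add(Z, mul(add(Z, SZ), SSZ))))))))))
  step 23: S(S(S(S(S(S(S(S(mul(add(Z, SZ), SSZ)))))))))
  step 24: S(S(S(S(S(S(S(S(mul(SZ, SSZ)))))))))
  step 25: S(S(S(S(S(S(S(S(add(SSZ, mul(Z, SSZ))))))))))
  step 26: S(S(S(S(S(S(S(S(S(add(SZ, mul(Z, SSZ)))))))))))
  step 27: S(S(S(S(S(S(S(S(S(S(add(Z, mul(Z, SSZ))))))))))))
  step 28: S(S(S(S(S(S(S(S(S(S(mul(Z, SSZ)))))))))))
  step 29: S^10(Z)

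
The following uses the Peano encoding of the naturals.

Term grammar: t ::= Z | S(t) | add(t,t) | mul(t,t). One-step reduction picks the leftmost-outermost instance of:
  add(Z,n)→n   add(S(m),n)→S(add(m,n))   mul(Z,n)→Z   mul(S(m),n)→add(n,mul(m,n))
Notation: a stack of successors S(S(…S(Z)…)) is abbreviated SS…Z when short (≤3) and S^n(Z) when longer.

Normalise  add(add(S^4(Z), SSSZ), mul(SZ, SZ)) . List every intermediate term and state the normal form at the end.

Answer: normal form = S^8(Z)  (in 17 steps)

Derivation:
  start: add(add(S^4(Z), SSSZ), mul(SZ, SZ))
  step 1: add(S(add(SSSZ, SSSZ)), mul(SZ, SZ))
  step 2: S(add(add(SSSZ, SSSZ), mul(SZ, SZ)))
  step 3: S(add(S(add(SSZ, SSSZ)), mul(SZ, SZ)))
  step 4: S(S(add(add(SSZ, SSSZ), mul(SZ, SZ))))
  step 5: S(S(add(S(add(SZ, SSSZ)), mul(SZ, SZ))))
  step 6: S(S(S(add(add(SZ, SSSZ), mul(SZ, SZ)))))
  step 7: S(S(S(add(S(add(Z, SSSZ)), mul(SZ, SZ)))))
  step 8: S(S(S(S(add(add(Z, SSSZ), mul(SZ, SZ))))))
  step 9: S(S(S(S(add(SSSZ, mul(SZ, SZ))))))
  step 10: S(S(S(S(S(add(SSZ, mul(SZ, SZ)))))))
  step 11: S(S(S(S(S(S(add(SZ, mul(SZ, SZ))))))))
  step 12: S(S(S(S(S(S(S(add(Z, mul(SZ, SZ)))))))))
  step 13: S(S(S(S(S(S(S(mul(SZ, SZ))))))))
  step 14: S(S(S(S(S(S(S(add(SZ, mul(Z, SZ)))))))))
  step 15: S(S(S(S(S(S(S(S(add(Z, mul(Z, SZ))))))))))
  step 16: S(S(S(S(S(S(S(S(mul(Z, SZ)))))))))
  step 17: S^8(Z)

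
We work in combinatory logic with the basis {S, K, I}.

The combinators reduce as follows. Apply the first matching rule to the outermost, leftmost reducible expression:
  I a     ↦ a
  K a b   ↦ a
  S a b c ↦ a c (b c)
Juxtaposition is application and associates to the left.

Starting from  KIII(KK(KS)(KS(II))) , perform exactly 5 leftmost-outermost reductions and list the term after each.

  start: KIII(KK(KS)(KS(II)))
  step 1: II(KK(KS)(KS(II)))
  step 2: I(KK(KS)(KS(II)))
  step 3: KK(KS)(KS(II))
  step 4: K(KS(II))
  step 5: KS

Answer: after 5 steps: KS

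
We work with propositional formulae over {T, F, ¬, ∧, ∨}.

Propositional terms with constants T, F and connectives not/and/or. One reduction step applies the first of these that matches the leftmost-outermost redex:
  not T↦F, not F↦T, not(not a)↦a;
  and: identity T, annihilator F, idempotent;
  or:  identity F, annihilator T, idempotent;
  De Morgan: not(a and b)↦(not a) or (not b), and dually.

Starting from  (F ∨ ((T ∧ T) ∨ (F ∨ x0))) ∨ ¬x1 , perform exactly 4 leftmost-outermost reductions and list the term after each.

Answer: after 4 steps: T

Reduction:
  start: (F ∨ ((T ∧ T) ∨ (F ∨ x0))) ∨ ¬x1
  →1  ((T ∧ T) ∨ (F ∨ x0)) ∨ ¬x1
  →2  (T ∨ (F ∨ x0)) ∨ ¬x1
  →3  T ∨ ¬x1
  →4  T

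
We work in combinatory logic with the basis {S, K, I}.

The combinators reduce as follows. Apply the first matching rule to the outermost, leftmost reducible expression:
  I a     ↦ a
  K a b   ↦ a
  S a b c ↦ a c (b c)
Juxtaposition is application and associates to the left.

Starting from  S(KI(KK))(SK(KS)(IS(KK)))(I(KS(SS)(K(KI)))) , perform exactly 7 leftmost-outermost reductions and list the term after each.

  start: S(KI(KK))(SK(KS)(IS(KK)))(I(KS(SS)(K(KI))))
  [1] KI(KK)(I(KS(SS)(K(KI))))(SK(KS)(IS(KK))(I(KS(SS)(K(KI)))))
  [2] I(I(KS(SS)(K(KI))))(SK(KS)(IS(KK))(I(KS(SS)(K(KI)))))
  [3] I(KS(SS)(K(KI)))(SK(KS)(IS(KK))(I(KS(SS)(K(KI)))))
  [4] KS(SS)(K(KI))(SK(KS)(IS(KK))(I(KS(SS)(K(KI)))))
  [5] S(K(KI))(SK(KS)(IS(KK))(I(KS(SS)(K(KI)))))
  [6] S(K(KI))(K(IS(KK))(KS(IS(KK)))(I(KS(SS)(K(KI)))))
  [7] S(K(KI))(IS(KK)(I(KS(SS)(K(KI)))))

Answer: after 7 steps: S(K(KI))(IS(KK)(I(KS(SS)(K(KI)))))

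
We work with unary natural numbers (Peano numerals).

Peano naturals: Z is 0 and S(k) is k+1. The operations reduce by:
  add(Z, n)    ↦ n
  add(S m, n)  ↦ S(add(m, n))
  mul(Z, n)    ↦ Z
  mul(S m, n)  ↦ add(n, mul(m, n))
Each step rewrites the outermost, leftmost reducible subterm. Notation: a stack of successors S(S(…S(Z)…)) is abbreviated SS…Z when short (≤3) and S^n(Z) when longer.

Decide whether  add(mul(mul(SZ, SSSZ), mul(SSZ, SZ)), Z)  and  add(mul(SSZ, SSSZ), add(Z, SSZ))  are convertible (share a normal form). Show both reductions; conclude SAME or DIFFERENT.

Term A:
  start: add(mul(mul(SZ, SSSZ), mul(SSZ, SZ)), Z)
  step 1: add(mul(add(SSSZ, mul(Z, SSSZ)), mul(SSZ, SZ)), Z)
  step 2: add(mul(S(add(SSZ, mul(Z, SSSZ))), mul(SSZ, SZ)), Z)
  step 3: add(add(mul(SSZ, SZ), mul(add(SSZ, mul(Z, SSSZ)), mul(SSZ, SZ))), Z)
  step 4: add(add(add(SZ, mul(SZ, SZ)), mul(add(SSZ, mul(Z, SSSZ)), mul(SSZ, SZ))), Z)
  step 5: add(add(S(add(Z, mul(SZ, SZ))), mul(add(SSZ, mul(Z, SSSZ)), mul(SSZ, SZ))), Z)
  step 6: add(S(add(add(Z, mul(SZ, SZ)), mul(add(SSZ, mul(Z, SSSZ)), mul(SSZ, SZ)))), Z)
  step 7: S(add(add(add(Z, mul(SZ, SZ)), mul(add(SSZ, mul(Z, SSSZ)), mul(SSZ, SZ))), Z))
  step 8: S(add(add(mul(SZ, SZ), mul(add(SSZ, mul(Z, SSSZ)), mul(SSZ, SZ))), Z))
  step 9: S(add(add(add(SZ, mul(Z, SZ)), mul(add(SSZ, mul(Z, SSSZ)), mul(SSZ, SZ))), Z))
  step 10: S(add(add(S(add(Z, mul(Z, SZ))), mul(add(SSZ, mul(Z, SSSZ)), mul(SSZ, SZ))), Z))
  step 11: S(add(S(add(add(Z, mul(Z, SZ)), mul(add(SSZ, mul(Z, SSSZ)), mul(SSZ, SZ)))), Z))
  step 12: S(S(add(add(add(Z, mul(Z, SZ)), mul(add(SSZ, mul(Z, SSSZ)), mul(SSZ, SZ))), Z)))
  step 13: S(S(add(add(mul(Z, SZ), mul(add(SSZ, mul(Z, SSSZ)), mul(SSZ, SZ))), Z)))
  step 14: S(S(add(add(Z, mul(add(SSZ, mul(Z, SSSZ)), mul(SSZ, SZ))), Z)))
  step 15: S(S(add(mul(add(SSZ, mul(Z, SSSZ)), mul(SSZ, SZ)), Z)))
  step 16: S(S(add(mul(S(add(SZ, mul(Z, SSSZ))), mul(SSZ, SZ)), Z)))
  step 17: S(S(add(add(mul(SSZ, SZ), mul(add(SZ, mul(Z, SSSZ)), mul(SSZ, SZ))), Z)))
  step 18: S(S(add(add(add(SZ, mul(SZ, SZ)), mul(add(SZ, mul(Z, SSSZ)), mul(SSZ, SZ))), Z)))
  step 19: S(S(add(add(S(add(Z, mul(SZ, SZ))), mul(add(SZ, mul(Z, SSSZ)), mul(SSZ, SZ))), Z)))
  step 20: S(S(add(S(add(add(Z, mul(SZ, SZ)), mul(add(SZ, mul(Z, SSSZ)), mul(SSZ, SZ)))), Z)))
  step 21: S(S(S(add(add(add(Z, mul(SZ, SZ)), mul(add(SZ, mul(Z, SSSZ)), mul(SSZ, SZ))), Z))))
  step 22: S(S(S(add(add(mul(SZ, SZ), mul(add(SZ, mul(Z, SSSZ)), mul(SSZ, SZ))), Z))))
  step 23: S(S(S(add(add(add(SZ, mul(Z, SZ)), mul(add(SZ, mul(Z, SSSZ)), mul(SSZ, SZ))), Z))))
  step 24: S(S(S(add(add(S(add(Z, mul(Z, SZ))), mul(add(SZ, mul(Z, SSSZ)), mul(SSZ, SZ))), Z))))
  step 25: S(S(S(add(S(add(add(Z, mul(Z, SZ)), mul(add(SZ, mul(Z, SSSZ)), mul(SSZ, SZ)))), Z))))
  step 26: S(S(S(S(add(add(add(Z, mul(Z, SZ)), mul(add(SZ, mul(Z, SSSZ)), mul(SSZ, SZ))), Z)))))
  step 27: S(S(S(S(add(add(mul(Z, SZ), mul(add(SZ, mul(Z, SSSZ)), mul(SSZ, SZ))), Z)))))
  step 28: S(S(S(S(add(add(Z, mul(add(SZ, mul(Z, SSSZ)), mul(SSZ, SZ))), Z)))))
  step 29: S(S(S(S(add(mul(add(SZ, mul(Z, SSSZ)), mul(SSZ, SZ)), Z)))))
  step 30: S(S(S(S(add(mul(S(add(Z, mul(Z, SSSZ))), mul(SSZ, SZ)), Z)))))
  step 31: S(S(S(S(add(add(mul(SSZ, SZ), mul(add(Z, mul(Z, SSSZ)), mul(SSZ, SZ))), Z)))))
  step 32: S(S(S(S(add(add(add(SZ, mul(SZ, SZ)), mul(add(Z, mul(Z, SSSZ)), mul(SSZ, SZ))), Z)))))
  step 33: S(S(S(S(add(add(S(add(Z, mul(SZ, SZ))), mul(add(Z, mul(Z, SSSZ)), mul(SSZ, SZ))), Z)))))
  step 34: S(S(S(S(add(S(add(add(Z, mul(SZ, SZ)), mul(add(Z, mul(Z, SSSZ)), mul(SSZ, SZ)))), Z)))))
  step 35: S(S(S(S(S(add(add(add(Z, mul(SZ, SZ)), mul(add(Z, mul(Z, SSSZ)), mul(SSZ, SZ))), Z))))))
  step 36: S(S(S(S(S(add(add(mul(SZ, SZ), mul(add(Z, mul(Z, SSSZ)), mul(SSZ, SZ))), Z))))))
  step 37: S(S(S(S(S(add(add(add(SZ, mul(Z, SZ)), mul(add(Z, mul(Z, SSSZ)), mul(SSZ, SZ))), Z))))))
  step 38: S(S(S(S(S(add(add(S(add(Z, mul(Z, SZ))), mul(add(Z, mul(Z, SSSZ)), mul(SSZ, SZ))), Z))))))
  step 39: S(S(S(S(S(add(S(add(add(Z, mul(Z, SZ)), mul(add(Z, mul(Z, SSSZ)), mul(SSZ, SZ)))), Z))))))
  step 40: S(S(S(S(S(S(add(add(add(Z, mul(Z, SZ)), mul(add(Z, mul(Z, SSSZ)), mul(SSZ, SZ))), Z)))))))
  step 41: S(S(S(S(S(S(add(add(mul(Z, SZ), mul(add(Z, mul(Z, SSSZ)), mul(SSZ, SZ))), Z)))))))
  step 42: S(S(S(S(S(S(add(add(Z, mul(add(Z, mul(Z, SSSZ)), mul(SSZ, SZ))), Z)))))))
  step 43: S(S(S(S(S(S(add(mul(add(Z, mul(Z, SSSZ)), mul(SSZ, SZ)), Z)))))))
  step 44: S(S(S(S(S(S(add(mul(mul(Z, SSSZ), mul(SSZ, SZ)), Z)))))))
  step 45: S(S(S(S(S(S(add(mul(Z, mul(SSZ, SZ)), Z)))))))
  step 46: S(S(S(S(S(S(add(Z, Z)))))))
  step 47: S^6(Z)

Term B:
  start: add(mul(SSZ, SSSZ), add(Z, SSZ))
  step 1: add(add(SSSZ, mul(SZ, SSSZ)), add(Z, SSZ))
  step 2: add(S(add(SSZ, mul(SZ, SSSZ))), add(Z, SSZ))
  step 3: S(add(add(SSZ, mul(SZ, SSSZ)), add(Z, SSZ)))
  step 4: S(add(S(add(SZ, mul(SZ, SSSZ))), add(Z, SSZ)))
  step 5: S(S(add(add(SZ, mul(SZ, SSSZ)), add(Z, SSZ))))
  step 6: S(S(add(S(add(Z, mul(SZ, SSSZ))), add(Z, SSZ))))
  step 7: S(S(S(add(add(Z, mul(SZ, SSSZ)), add(Z, SSZ)))))
  step 8: S(S(S(add(mul(SZ, SSSZ), add(Z, SSZ)))))
  step 9: S(S(S(add(add(SSSZ, mul(Z, SSSZ)), add(Z, SSZ)))))
  step 10: S(S(S(add(S(add(SSZ, mul(Z, SSSZ))), add(Z, SSZ)))))
  step 11: S(S(S(S(add(add(SSZ, mul(Z, SSSZ)), add(Z, SSZ))))))
  step 12: S(S(S(S(add(S(add(SZ, mul(Z, SSSZ))), add(Z, SSZ))))))
  step 13: S(S(S(S(S(add(add(SZ, mul(Z, SSSZ)), add(Z, SSZ)))))))
  step 14: S(S(S(S(S(add(S(add(Z, mul(Z, SSSZ))), add(Z, SSZ)))))))
  step 15: S(S(S(S(S(S(add(add(Z, mul(Z, SSSZ)), add(Z, SSZ))))))))
  step 16: S(S(S(S(S(S(add(mul(Z, SSSZ), add(Z, SSZ))))))))
  step 17: S(S(S(S(S(S(add(Z, add(Z, SSZ))))))))
  step 18: S(S(S(S(S(S(add(Z, SSZ)))))))
  step 19: S^8(Z)

Answer: DIFFERENT — A ⇓ S^6(Z), B ⇓ S^8(Z)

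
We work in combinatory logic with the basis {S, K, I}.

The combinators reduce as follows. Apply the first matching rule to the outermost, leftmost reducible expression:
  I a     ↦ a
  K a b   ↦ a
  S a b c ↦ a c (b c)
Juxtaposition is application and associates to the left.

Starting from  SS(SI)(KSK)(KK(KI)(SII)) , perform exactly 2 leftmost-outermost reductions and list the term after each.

  start: SS(SI)(KSK)(KK(KI)(SII))
  [1] S(KSK)(SI(KSK))(KK(KI)(SII))
  [2] KSK(KK(KI)(SII))(SI(KSK)(KK(KI)(SII)))

Answer: after 2 steps: KSK(KK(KI)(SII))(SI(KSK)(KK(KI)(SII)))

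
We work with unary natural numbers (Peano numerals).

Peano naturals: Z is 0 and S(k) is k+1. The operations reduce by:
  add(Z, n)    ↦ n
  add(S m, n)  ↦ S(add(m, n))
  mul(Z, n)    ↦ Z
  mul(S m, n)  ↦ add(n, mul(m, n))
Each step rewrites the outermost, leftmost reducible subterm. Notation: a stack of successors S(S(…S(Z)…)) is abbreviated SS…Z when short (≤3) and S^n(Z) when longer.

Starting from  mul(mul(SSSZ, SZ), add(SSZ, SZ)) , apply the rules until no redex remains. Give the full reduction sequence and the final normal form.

  start: mul(mul(SSSZ, SZ), add(SSZ, SZ))
  step 1: mul(add(SZ, mul(SSZ, SZ)), add(SSZ, SZ))
  step 2: mul(S(add(Z, mul(SSZ, SZ))), add(SSZ, SZ))
  step 3: add(add(SSZ, SZ), mul(add(Z, mul(SSZ, SZ)), add(SSZ, SZ)))
  step 4: add(S(add(SZ, SZ)), mul(add(Z, mul(SSZ, SZ)), add(SSZ, SZ)))
  step 5: S(add(add(SZ, SZ), mul(add(Z, mul(SSZ, SZ)), add(SSZ, SZ))))
  step 6: S(add(S(add(Z, SZ)), mul(add(Z, mul(SSZ, SZ)), add(SSZ, SZ))))
  step 7: S(S(add(add(Z, SZ), mul(add(Z, mul(SSZ, SZ)), add(SSZ, SZ)))))
  step 8: S(S(add(SZ, mul(add(Z, mul(SSZ, SZ)), add(SSZ, SZ)))))
  step 9: S(S(S(add(Z, mul(add(Z, mul(SSZ, SZ)), add(SSZ, SZ))))))
  step 10: S(S(S(mul(add(Z, mul(SSZ, SZ)), add(SSZ, SZ)))))
  step 11: S(S(S(mul(mul(SSZ, SZ), add(SSZ, SZ)))))
  step 12: S(S(S(mul(add(SZ, mul(SZ, SZ)), add(SSZ, SZ)))))
  step 13: S(S(S(mul(S(add(Z, mul(SZ, SZ))), add(SSZ, SZ)))))
  step 14: S(S(S(add(add(SSZ, SZ), mul(add(Z, mul(SZ, SZ)), add(SSZ, SZ))))))
  step 15: S(S(S(add(S(add(SZ, SZ)), mul(add(Z, mul(SZ, SZ)), add(SSZ, SZ))))))
  step 16: S(S(S(S(add(add(SZ, SZ), mul(add(Z, mul(SZ, SZ)), add(SSZ, SZ)))))))
  step 17: S(S(S(S(add(S(add(Z, SZ)), mul(add(Z, mul(SZ, SZ)), add(SSZ, SZ)))))))
  step 18: S(S(S(S(S(add(add(Z, SZ), mul(add(Z, mul(SZ, SZ)), add(SSZ, SZ))))))))
  step 19: S(S(S(S(S(add(SZ, mul(add(Z, mul(SZ, SZ)), add(SSZ, SZ))))))))
  step 20: S(S(S(S(S(S(add(Z, mul(add(Z, mul(SZ, SZ)), add(SSZ, SZ)))))))))
  step 21: S(S(S(S(S(S(mul(add(Z, mul(SZ, SZ)), add(SSZ, SZ))))))))
  step 22: S(S(S(S(S(S(mul(mul(SZ, SZ), add(SSZ, SZ))))))))
  step 23: S(S(S(S(S(S(mul(add(SZ, mul(Z, SZ)), add(SSZ, SZ))))))))
  step 24: S(S(S(S(S(S(mul(S(add(Z, mul(Z, SZ))), add(SSZ, SZ))))))))
  step 25: S(S(S(S(S(S(add(add(SSZ, SZ), mul(add(Z, mul(Z, SZ)), add(SSZ, SZ)))))))))
  step 26: S(S(S(S(S(S(add(S(add(SZ, SZ)), mul(add(Z, mul(Z, SZ)), add(SSZ, SZ)))))))))
  step 27: S(S(S(S(S(S(S(add(add(SZ, SZ), mul(add(Z, mul(Z, SZ)), add(SSZ, SZ))))))))))
  step 28: S(S(S(S(S(S(S(add(S(add(Z, SZ)), mul(add(Z, mul(Z, SZ)), add(SSZ, SZ))))))))))
  step 29: S(S(S(S(S(S(S(S(add(add(Z, SZ), mul(add(Z, mul(Z, SZ)), add(SSZ, SZ)))))))))))
  step 30: S(S(S(S(S(S(S(S(add(SZ, mul(add(Z, mul(Z, SZ)), add(SSZ, SZ)))))))))))
  step 31: S(S(S(S(S(S(S(S(S(add(Z, mul(add(Z, mul(Z, SZ)), add(SSZ, SZ))))))))))))
  step 32: S(S(S(S(S(S(S(S(S(mul(add(Z, mul(Z, SZ)), add(SSZ, SZ)))))))))))
  step 33: S(S(S(S(S(S(S(S(S(mul(mul(Z, SZ), add(SSZ, SZ)))))))))))
  step 34: S(S(S(S(S(S(S(S(S(mul(Z, add(SSZ, SZ)))))))))))
  step 35: S^9(Z)

Answer: normal form = S^9(Z)  (in 35 steps)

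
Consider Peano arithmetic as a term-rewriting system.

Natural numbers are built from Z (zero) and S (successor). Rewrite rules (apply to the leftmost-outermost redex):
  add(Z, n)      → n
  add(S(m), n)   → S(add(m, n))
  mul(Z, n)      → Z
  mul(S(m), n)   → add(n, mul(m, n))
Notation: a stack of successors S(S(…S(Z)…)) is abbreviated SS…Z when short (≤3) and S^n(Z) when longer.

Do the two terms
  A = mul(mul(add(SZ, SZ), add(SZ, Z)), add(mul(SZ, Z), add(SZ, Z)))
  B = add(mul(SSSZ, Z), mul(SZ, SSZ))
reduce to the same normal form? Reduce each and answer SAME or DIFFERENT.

Answer: SAME — A ⇓ SSZ, B ⇓ SSZ

Working:
Term A:
  start: mul(mul(add(SZ, SZ), add(SZ, Z)), add(mul(SZ, Z), add(SZ, Z)))
  →1  mul(mul(S(add(Z, SZ)), add(SZ, Z)), add(mul(SZ, Z), add(SZ, Z)))
  →2  mul(add(add(SZ, Z), mul(add(Z, SZ), add(SZ, Z))), add(mul(SZ, Z), add(SZ, Z)))
  →3  mul(add(S(add(Z, Z)), mul(add(Z, SZ), add(SZ, Z))), add(mul(SZ, Z), add(SZ, Z)))
  →4  mul(S(add(add(Z, Z), mul(add(Z, SZ), add(SZ, Z)))), add(mul(SZ, Z), add(SZ, Z)))
  →5  add(add(mul(SZ, Z), add(SZ, Z)), mul(add(add(Z, Z), mul(add(Z, SZ), add(SZ, Z))), add(mul(SZ, Z), add(SZ, Z))))
  →6  add(add(add(Z, mul(Z, Z)), add(SZ, Z)), mul(add(add(Z, Z), mul(add(Z, SZ), add(SZ, Z))), add(mul(SZ, Z), add(SZ, Z))))
  →7  add(add(mul(Z, Z), add(SZ, Z)), mul(add(add(Z, Z), mul(add(Z, SZ), add(SZ, Z))), add(mul(SZ, Z), add(SZ, Z))))
  →8  add(add(Z, add(SZ, Z)), mul(add(add(Z, Z), mul(add(Z, SZ), add(SZ, Z))), add(mul(SZ, Z), add(SZ, Z))))
  →9  add(add(SZ, Z), mul(add(add(Z, Z), mul(add(Z, SZ), add(SZ, Z))), add(mul(SZ, Z), add(SZ, Z))))
  →10  add(S(add(Z, Z)), mul(add(add(Z, Z), mul(add(Z, SZ), add(SZ, Z))), add(mul(SZ, Z), add(SZ, Z))))
  →11  S(add(add(Z, Z), mul(add(add(Z, Z), mul(add(Z, SZ), add(SZ, Z))), add(mul(SZ, Z), add(SZ, Z)))))
  →12  S(add(Z, mul(add(add(Z, Z), mul(add(Z, SZ), add(SZ, Z))), add(mul(SZ, Z), add(SZ, Z)))))
  →13  S(mul(add(add(Z, Z), mul(add(Z, SZ), add(SZ, Z))), add(mul(SZ, Z), add(SZ, Z))))
  →14  S(mul(add(Z, mul(add(Z, SZ), add(SZ, Z))), add(mul(SZ, Z), add(SZ, Z))))
  →15  S(mul(mul(add(Z, SZ), add(SZ, Z)), add(mul(SZ, Z), add(SZ, Z))))
  →16  S(mul(mul(SZ, add(SZ, Z)), add(mul(SZ, Z), add(SZ, Z))))
  →17  S(mul(add(add(SZ, Z), mul(Z, add(SZ, Z))), add(mul(SZ, Z), add(SZ, Z))))
  →18  S(mul(add(S(add(Z, Z)), mul(Z, add(SZ, Z))), add(mul(SZ, Z), add(SZ, Z))))
  →19  S(mul(S(add(add(Z, Z), mul(Z, add(SZ, Z)))), add(mul(SZ, Z), add(SZ, Z))))
  →20  S(add(add(mul(SZ, Z), add(SZ, Z)), mul(add(add(Z, Z), mul(Z, add(SZ, Z))), add(mul(SZ, Z), add(SZ, Z)))))
  →21  S(add(add(add(Z, mul(Z, Z)), add(SZ, Z)), mul(add(add(Z, Z), mul(Z, add(SZ, Z))), add(mul(SZ, Z), add(SZ, Z)))))
  →22  S(add(add(mul(Z, Z), add(SZ, Z)), mul(add(add(Z, Z), mul(Z, add(SZ, Z))), add(mul(SZ, Z), add(SZ, Z)))))
  →23  S(add(add(Z, add(SZ, Z)), mul(add(add(Z, Z), mul(Z, add(SZ, Z))), add(mul(SZ, Z), add(SZ, Z)))))
  →24  S(add(add(SZ, Z), mul(add(add(Z, Z), mul(Z, add(SZ, Z))), add(mul(SZ, Z), add(SZ, Z)))))
  →25  S(add(S(add(Z, Z)), mul(add(add(Z, Z), mul(Z, add(SZ, Z))), add(mul(SZ, Z), add(SZ, Z)))))
  →26  S(S(add(add(Z, Z), mul(add(add(Z, Z), mul(Z, add(SZ, Z))), add(mul(SZ, Z), add(SZ, Z))))))
  →27  S(S(add(Z, mul(add(add(Z, Z), mul(Z, add(SZ, Z))), add(mul(SZ, Z), add(SZ, Z))))))
  →28  S(S(mul(add(add(Z, Z), mul(Z, add(SZ, Z))), add(mul(SZ, Z), add(SZ, Z)))))
  →29  S(S(mul(add(Z, mul(Z, add(SZ, Z))), add(mul(SZ, Z), add(SZ, Z)))))
  →30  S(S(mul(mul(Z, add(SZ, Z)), add(mul(SZ, Z), add(SZ, Z)))))
  →31  S(S(mul(Z, add(mul(SZ, Z), add(SZ, Z)))))
  →32  SSZ

Term B:
  start: add(mul(SSSZ, Z), mul(SZ, SSZ))
  →1  add(add(Z, mul(SSZ, Z)), mul(SZ, SSZ))
  →2  add(mul(SSZ, Z), mul(SZ, SSZ))
  →3  add(add(Z, mul(SZ, Z)), mul(SZ, SSZ))
  →4  add(mul(SZ, Z), mul(SZ, SSZ))
  →5  add(add(Z, mul(Z, Z)), mul(SZ, SSZ))
  →6  add(mul(Z, Z), mul(SZ, SSZ))
  →7  add(Z, mul(SZ, SSZ))
  →8  mul(SZ, SSZ)
  →9  add(SSZ, mul(Z, SSZ))
  →10  S(add(SZ, mul(Z, SSZ)))
  →11  S(S(add(Z, mul(Z, SSZ))))
  →12  S(S(mul(Z, SSZ)))
  →13  SSZ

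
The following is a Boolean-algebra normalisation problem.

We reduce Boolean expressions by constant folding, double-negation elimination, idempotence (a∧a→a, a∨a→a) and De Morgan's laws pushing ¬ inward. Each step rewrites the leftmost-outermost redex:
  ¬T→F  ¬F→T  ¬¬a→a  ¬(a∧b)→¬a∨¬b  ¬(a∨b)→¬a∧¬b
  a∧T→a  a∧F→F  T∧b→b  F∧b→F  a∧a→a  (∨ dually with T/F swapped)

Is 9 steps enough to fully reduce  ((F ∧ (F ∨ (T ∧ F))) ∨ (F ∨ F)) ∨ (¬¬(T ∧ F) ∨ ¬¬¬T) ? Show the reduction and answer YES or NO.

Answer: YES — reaches normal form F in 9 ≤ 9 steps

Reduction:
  start: ((F ∧ (F ∨ (T ∧ F))) ∨ (F ∨ F)) ∨ (¬¬(T ∧ F) ∨ ¬¬¬T)
  [1] (F ∨ (F ∨ F)) ∨ (¬¬(T ∧ F) ∨ ¬¬¬T)
  [2] (F ∨ F) ∨ (¬¬(T ∧ F) ∨ ¬¬¬T)
  [3] F ∨ (¬¬(T ∧ F) ∨ ¬¬¬T)
  [4] ¬¬(T ∧ F) ∨ ¬¬¬T
  [5] (T ∧ F) ∨ ¬¬¬T
  [6] F ∨ ¬¬¬T
  [7] ¬¬¬T
  [8] ¬T
  [9] F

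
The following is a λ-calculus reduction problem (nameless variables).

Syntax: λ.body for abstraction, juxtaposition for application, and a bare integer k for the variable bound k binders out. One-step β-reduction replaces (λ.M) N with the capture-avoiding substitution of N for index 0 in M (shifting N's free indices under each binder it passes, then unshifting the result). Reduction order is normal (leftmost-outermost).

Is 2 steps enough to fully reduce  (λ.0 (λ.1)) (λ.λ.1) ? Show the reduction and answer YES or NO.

  start: (λ.0 (λ.1)) (λ.λ.1)
  [1] (λ.λ.1) (λ.λ.λ.1)
  [2] λ.λ.λ.λ.1

Answer: YES — reaches normal form λ.λ.λ.λ.1 in 2 ≤ 2 steps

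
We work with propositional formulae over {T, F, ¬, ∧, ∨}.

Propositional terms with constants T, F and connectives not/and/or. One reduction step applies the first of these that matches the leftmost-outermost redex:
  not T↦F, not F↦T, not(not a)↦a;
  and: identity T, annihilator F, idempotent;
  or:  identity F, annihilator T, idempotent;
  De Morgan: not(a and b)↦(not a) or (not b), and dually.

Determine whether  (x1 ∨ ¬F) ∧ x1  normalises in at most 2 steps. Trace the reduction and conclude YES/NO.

  start: (x1 ∨ ¬F) ∧ x1
  [1] (x1 ∨ T) ∧ x1
  [2] T ∧ x1

Answer: NO — after 2 steps the term is T ∧ x1, not yet normal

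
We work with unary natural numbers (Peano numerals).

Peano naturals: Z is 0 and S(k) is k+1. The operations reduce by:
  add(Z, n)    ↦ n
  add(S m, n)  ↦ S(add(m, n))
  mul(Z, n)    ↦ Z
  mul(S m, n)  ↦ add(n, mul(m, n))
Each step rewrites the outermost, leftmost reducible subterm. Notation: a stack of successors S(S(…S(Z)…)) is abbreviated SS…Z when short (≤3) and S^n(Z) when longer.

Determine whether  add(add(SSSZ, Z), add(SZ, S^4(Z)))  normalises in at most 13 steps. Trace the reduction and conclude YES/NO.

  start: add(add(SSSZ, Z), add(SZ, S^4(Z)))
  [1] add(S(add(SSZ, Z)), add(SZ, S^4(Z)))
  [2] S(add(add(SSZ, Z), add(SZ, S^4(Z))))
  [3] S(add(S(add(SZ, Z)), add(SZ, S^4(Z))))
  [4] S(S(add(add(SZ, Z), add(SZ, S^4(Z)))))
  [5] S(S(add(S(add(Z, Z)), add(SZ, S^4(Z)))))
  [6] S(S(S(add(add(Z, Z), add(SZ, S^4(Z))))))
  [7] S(S(S(add(Z, add(SZ, S^4(Z))))))
  [8] S(S(S(add(SZ, S^4(Z)))))
  [9] S(S(S(S(add(Z, S^4(Z))))))
  [10] S^8(Z)

Answer: YES — reaches normal form S^8(Z) in 10 ≤ 13 steps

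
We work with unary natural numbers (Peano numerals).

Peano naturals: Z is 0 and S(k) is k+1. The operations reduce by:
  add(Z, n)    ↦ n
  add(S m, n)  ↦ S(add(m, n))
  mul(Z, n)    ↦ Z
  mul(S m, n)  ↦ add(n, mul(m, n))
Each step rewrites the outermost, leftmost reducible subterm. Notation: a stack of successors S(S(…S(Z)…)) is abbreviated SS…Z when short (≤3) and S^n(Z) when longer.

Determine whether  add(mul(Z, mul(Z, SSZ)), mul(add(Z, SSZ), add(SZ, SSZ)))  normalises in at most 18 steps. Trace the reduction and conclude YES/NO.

Answer: YES — reaches normal form S^6(Z) in 18 ≤ 18 steps

Reduction:
  start: add(mul(Z, mul(Z, SSZ)), mul(add(Z, SSZ), add(SZ, SSZ)))
  step 1: add(Z, mul(add(Z, SSZ), add(SZ, SSZ)))
  step 2: mul(add(Z, SSZ), add(SZ, SSZ))
  step 3: mul(SSZ, add(SZ, SSZ))
  step 4: add(add(SZ, SSZ), mul(SZ, add(SZ, SSZ)))
  step 5: add(S(add(Z, SSZ)), mul(SZ, add(SZ, SSZ)))
  step 6: S(add(add(Z, SSZ), mul(SZ, add(SZ, SSZ))))
  step 7: S(add(SSZ, mul(SZ, add(SZ, SSZ))))
  step 8: S(S(add(SZ, mul(SZ, add(SZ, SSZ)))))
  step 9: S(S(S(add(Z, mul(SZ, add(SZ, SSZ))))))
  step 10: S(S(S(mul(SZ, add(SZ, SSZ)))))
  step 11: S(S(S(add(add(SZ, SSZ), mul(Z, add(SZ, SSZ))))))
  step 12: S(S(S(add(S(add(Z, SSZ)), mul(Z, add(SZ, SSZ))))))
  step 13: S(S(S(S(add(add(Z, SSZ), mul(Z, add(SZ, SSZ)))))))
  step 14: S(S(S(S(add(SSZ, mul(Z, add(SZ, SSZ)))))))
  step 15: S(S(S(S(S(add(SZ, mul(Z, add(SZ, SSZ))))))))
  step 16: S(S(S(S(S(S(add(Z, mul(Z, add(SZ, SSZ)))))))))
  step 17: S(S(S(S(S(S(mul(Z, add(SZ, SSZ))))))))
  step 18: S^6(Z)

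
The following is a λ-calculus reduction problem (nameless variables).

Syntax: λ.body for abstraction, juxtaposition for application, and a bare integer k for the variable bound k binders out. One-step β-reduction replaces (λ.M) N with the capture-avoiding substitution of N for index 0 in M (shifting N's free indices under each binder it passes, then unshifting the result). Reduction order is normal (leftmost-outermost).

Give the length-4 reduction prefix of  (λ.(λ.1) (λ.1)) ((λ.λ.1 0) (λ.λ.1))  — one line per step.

  start: (λ.(λ.1) (λ.1)) ((λ.λ.1 0) (λ.λ.1))
  →1  (λ.(λ.λ.1 0) (λ.λ.1)) (λ.(λ.λ.1 0) (λ.λ.1))
  →2  (λ.λ.1 0) (λ.λ.1)
  →3  λ.(λ.λ.1) 0
  →4  λ.λ.1

Answer: after 4 steps: λ.λ.1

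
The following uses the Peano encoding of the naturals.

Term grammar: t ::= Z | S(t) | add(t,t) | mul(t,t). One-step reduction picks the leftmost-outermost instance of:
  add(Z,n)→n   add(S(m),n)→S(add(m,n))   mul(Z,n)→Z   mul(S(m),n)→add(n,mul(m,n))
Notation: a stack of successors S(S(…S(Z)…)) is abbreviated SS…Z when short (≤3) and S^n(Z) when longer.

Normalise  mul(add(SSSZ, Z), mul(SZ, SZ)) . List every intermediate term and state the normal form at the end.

  start: mul(add(SSSZ, Z), mul(SZ, SZ))
  step 1: mul(S(add(SSZ, Z)), mul(SZ, SZ))
  step 2: add(mul(SZ, SZ), mul(add(SSZ, Z), mul(SZ, SZ)))
  step 3: add(add(SZ, mul(Z, SZ)), mul(add(SSZ, Z), mul(SZ, SZ)))
  step 4: add(S(add(Z, mul(Z, SZ))), mul(add(SSZ, Z), mul(SZ, SZ)))
  step 5: S(add(add(Z, mul(Z, SZ)), mul(add(SSZ, Z), mul(SZ, SZ))))
  step 6: S(add(mul(Z, SZ), mul(add(SSZ, Z), mul(SZ, SZ))))
  step 7: S(add(Z, mul(add(SSZ, Z), mul(SZ, SZ))))
  step 8: S(mul(add(SSZ, Z), mul(SZ, SZ)))
  step 9: S(mul(S(add(SZ, Z)), mul(SZ, SZ)))
  step 10: S(add(mul(SZ, SZ), mul(add(SZ, Z), mul(SZ, SZ))))
  step 11: S(add(add(SZ, mul(Z, SZ)), mul(add(SZ, Z), mul(SZ, SZ))))
  step 12: S(add(S(add(Z, mul(Z, SZ))), mul(add(SZ, Z), mul(SZ, SZ))))
  step 13: S(S(add(add(Z, mul(Z, SZ)), mul(add(SZ, Z), mul(SZ, SZ)))))
  step 14: S(S(add(mul(Z, SZ), mul(add(SZ, Z), mul(SZ, SZ)))))
  step 15: S(S(add(Z, mul(add(SZ, Z), mul(SZ, SZ)))))
  step 16: S(S(mul(add(SZ, Z), mul(SZ, SZ))))
  step 17: S(S(mul(S(add(Z, Z)), mul(SZ, SZ))))
  step 18: S(S(add(mul(SZ, SZ), mul(add(Z, Z), mul(SZ, SZ)))))
  step 19: S(S(add(add(SZ, mul(Z, SZ)), mul(add(Z, Z), mul(SZ, SZ)))))
  step 20: S(S(add(S(add(Z, mul(Z, SZ))), mul(add(Z, Z), mul(SZ, SZ)))))
  step 21: S(S(S(add(add(Z, mul(Z, SZ)), mul(add(Z, Z), mul(SZ, SZ))))))
  step 22: S(S(S(add(mul(Z, SZ), mul(add(Z, Z), mul(SZ, SZ))))))
  step 23: S(S(S(add(Z, mul(add(Z, Z), mul(SZ, SZ))))))
  step 24: S(S(S(mul(add(Z, Z), mul(SZ, SZ)))))
  step 25: S(S(S(mul(Z, mul(SZ, SZ)))))
  step 26: SSSZ

Answer: normal form = SSSZ  (in 26 steps)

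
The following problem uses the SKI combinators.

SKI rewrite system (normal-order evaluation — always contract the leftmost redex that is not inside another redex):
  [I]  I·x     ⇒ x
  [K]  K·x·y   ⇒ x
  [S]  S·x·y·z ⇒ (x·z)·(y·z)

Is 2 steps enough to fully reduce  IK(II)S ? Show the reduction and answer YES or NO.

  start: IK(II)S
  step 1: K(II)S
  step 2: II

Answer: NO — after 2 steps the term is II, not yet normal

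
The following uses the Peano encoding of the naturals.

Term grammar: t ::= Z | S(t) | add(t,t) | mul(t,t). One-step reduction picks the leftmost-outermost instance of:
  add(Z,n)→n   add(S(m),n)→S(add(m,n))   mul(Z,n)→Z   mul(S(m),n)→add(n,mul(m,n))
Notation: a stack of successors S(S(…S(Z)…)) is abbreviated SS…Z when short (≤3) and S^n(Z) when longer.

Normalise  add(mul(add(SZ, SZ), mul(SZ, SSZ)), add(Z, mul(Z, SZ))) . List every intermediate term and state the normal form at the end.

Answer: normal form = S^4(Z)  (in 28 steps)

Derivation:
  start: add(mul(add(SZ, SZ), mul(SZ, SSZ)), add(Z, mul(Z, SZ)))
  [1] add(mul(S(add(Z, SZ)), mul(SZ, SSZ)), add(Z, mul(Z, SZ)))
  [2] add(add(mul(SZ, SSZ), mul(add(Z, SZ), mul(SZ, SSZ))), add(Z, mul(Z, SZ)))
  [3] add(add(add(SSZ, mul(Z, SSZ)), mul(add(Z, SZ), mul(SZ, SSZ))), add(Z, mul(Z, SZ)))
  [4] add(add(S(add(SZ, mul(Z, SSZ))), mul(add(Z, SZ), mul(SZ, SSZ))), add(Z, mul(Z, SZ)))
  [5] add(S(add(add(SZ, mul(Z, SSZ)), mul(add(Z, SZ), mul(SZ, SSZ)))), add(Z, mul(Z, SZ)))
  [6] S(add(add(add(SZ, mul(Z, SSZ)), mul(add(Z, SZ), mul(SZ, SSZ))), add(Z, mul(Z, SZ))))
  [7] S(add(add(S(add(Z, mul(Z, SSZ))), mul(add(Z, SZ), mul(SZ, SSZ))), add(Z, mul(Z, SZ))))
  [8] S(add(S(add(add(Z, mul(Z, SSZ)), mul(add(Z, SZ), mul(SZ, SSZ)))), add(Z, mul(Z, SZ))))
  [9] S(S(add(add(add(Z, mul(Z, SSZ)), mul(add(Z, SZ), mul(SZ, SSZ))), add(Z, mul(Z, SZ)))))
  [10] S(S(add(add(mul(Z, SSZ), mul(add(Z, SZ), mul(SZ, SSZ))), add(Z, mul(Z, SZ)))))
  [11] S(S(add(add(Z, mul(add(Z, SZ), mul(SZ, SSZ))), add(Z, mul(Z, SZ)))))
  [12] S(S(add(mul(add(Z, SZ), mul(SZ, SSZ)), add(Z, mul(Z, SZ)))))
  [13] S(S(add(mul(SZ, mul(SZ, SSZ)), add(Z, mul(Z, SZ)))))
  [14] S(S(add(add(mul(SZ, SSZ), mul(Z, mul(SZ, SSZ))), add(Z, mul(Z, SZ)))))
  [15] S(S(add(add(add(SSZ, mul(Z, SSZ)), mul(Z, mul(SZ, SSZ))), add(Z, mul(Z, SZ)))))
  [16] S(S(add(add(S(add(SZ, mul(Z, SSZ))), mul(Z, mul(SZ, SSZ))), add(Z, mul(Z, SZ)))))
  [17] S(S(add(S(add(add(SZ, mul(Z, SSZ)), mul(Z, mul(SZ, SSZ)))), add(Z, mul(Z, SZ)))))
  [18] S(S(S(add(add(add(SZ, mul(Z, SSZ)), mul(Z, mul(SZ, SSZ))), add(Z, mul(Z, SZ))))))
  [19] S(S(S(add(add(S(add(Z, mul(Z, SSZ))), mul(Z, mul(SZ, SSZ))), add(Z, mul(Z, SZ))))))
  [20] S(S(S(add(S(add(add(Z, mul(Z, SSZ)), mul(Z, mul(SZ, SSZ)))), add(Z, mul(Z, SZ))))))
  [21] S(S(S(S(add(add(add(Z, mul(Z, SSZ)), mul(Z, mul(SZ, SSZ))), add(Z, mul(Z, SZ)))))))
  [22] S(S(S(S(add(add(mul(Z, SSZ), mul(Z, mul(SZ, SSZ))), add(Z, mul(Z, SZ)))))))
  [23] S(S(S(S(add(add(Z, mul(Z, mul(SZ, SSZ))), add(Z, mul(Z, SZ)))))))
  [24] S(S(S(S(add(mul(Z, mul(SZ, SSZ)), add(Z, mul(Z, SZ)))))))
  [25] S(S(S(S(add(Z, add(Z, mul(Z, SZ)))))))
  [26] S(S(S(S(add(Z, mul(Z, SZ))))))
  [27] S(S(S(S(mul(Z, SZ)))))
  [28] S^4(Z)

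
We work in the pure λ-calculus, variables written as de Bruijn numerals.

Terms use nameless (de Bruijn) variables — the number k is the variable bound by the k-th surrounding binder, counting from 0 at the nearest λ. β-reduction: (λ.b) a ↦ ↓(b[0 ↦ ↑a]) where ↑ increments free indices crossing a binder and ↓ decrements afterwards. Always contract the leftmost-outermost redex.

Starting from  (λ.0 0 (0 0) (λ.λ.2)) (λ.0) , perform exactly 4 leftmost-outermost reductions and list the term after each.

  start: (λ.0 0 (0 0) (λ.λ.2)) (λ.0)
  step 1: (λ.0) (λ.0) ((λ.0) (λ.0)) (λ.λ.λ.0)
  step 2: (λ.0) ((λ.0) (λ.0)) (λ.λ.λ.0)
  step 3: (λ.0) (λ.0) (λ.λ.λ.0)
  step 4: (λ.0) (λ.λ.λ.0)

Answer: after 4 steps: (λ.0) (λ.λ.λ.0)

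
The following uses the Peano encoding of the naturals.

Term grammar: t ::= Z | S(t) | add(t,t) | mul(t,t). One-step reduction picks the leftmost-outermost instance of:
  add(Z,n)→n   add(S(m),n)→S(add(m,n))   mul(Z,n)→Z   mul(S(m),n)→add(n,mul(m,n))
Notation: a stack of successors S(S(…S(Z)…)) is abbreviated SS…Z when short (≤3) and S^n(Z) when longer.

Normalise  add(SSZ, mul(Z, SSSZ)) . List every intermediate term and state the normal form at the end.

  start: add(SSZ, mul(Z, SSSZ))
  step 1: S(add(SZ, mul(Z, SSSZ)))
  step 2: S(S(add(Z, mul(Z, SSSZ))))
  step 3: S(S(mul(Z, SSSZ)))
  step 4: SSZ

Answer: normal form = SSZ  (in 4 steps)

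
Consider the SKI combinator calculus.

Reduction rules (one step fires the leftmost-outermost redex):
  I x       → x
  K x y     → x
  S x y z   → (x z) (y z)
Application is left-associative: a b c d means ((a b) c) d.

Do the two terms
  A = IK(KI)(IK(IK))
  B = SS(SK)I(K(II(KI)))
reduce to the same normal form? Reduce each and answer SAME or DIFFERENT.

Answer: SAME — A ⇓ KI, B ⇓ KI

Working:
Term A:
  start: IK(KI)(IK(IK))
  step 1: K(KI)(IK(IK))
  step 2: KI

Term B:
  start: SS(SK)I(K(II(KI)))
  step 1: SI(SKI)(K(II(KI)))
  step 2: I(K(II(KI)))(SKI(K(II(KI))))
  step 3: K(II(KI))(SKI(K(II(KI))))
  step 4: II(KI)
  step 5: I(KI)
  step 6: KI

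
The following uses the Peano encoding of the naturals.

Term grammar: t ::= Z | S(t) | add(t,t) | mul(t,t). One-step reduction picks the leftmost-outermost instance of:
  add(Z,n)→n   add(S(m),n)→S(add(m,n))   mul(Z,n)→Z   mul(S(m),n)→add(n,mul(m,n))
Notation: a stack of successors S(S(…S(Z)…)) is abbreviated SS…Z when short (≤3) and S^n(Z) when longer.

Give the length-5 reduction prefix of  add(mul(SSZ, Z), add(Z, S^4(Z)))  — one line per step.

Answer: after 5 steps: add(Z, add(Z, S^4(Z)))

Reduction:
  start: add(mul(SSZ, Z), add(Z, S^4(Z)))
  step 1: add(add(Z, mul(SZ, Z)), add(Z, S^4(Z)))
  step 2: add(mul(SZ, Z), add(Z, S^4(Z)))
  step 3: add(add(Z, mul(Z, Z)), add(Z, S^4(Z)))
  step 4: add(mul(Z, Z), add(Z, S^4(Z)))
  step 5: add(Z, add(Z, S^4(Z)))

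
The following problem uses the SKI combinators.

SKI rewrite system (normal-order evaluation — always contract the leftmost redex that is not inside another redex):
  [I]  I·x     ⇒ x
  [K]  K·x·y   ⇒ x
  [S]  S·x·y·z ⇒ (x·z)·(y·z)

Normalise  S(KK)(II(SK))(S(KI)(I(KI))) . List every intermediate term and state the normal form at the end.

  start: S(KK)(II(SK))(S(KI)(I(KI)))
  [1] KK(S(KI)(I(KI)))(II(SK)(S(KI)(I(KI))))
  [2] K(II(SK)(S(KI)(I(KI))))
  [3] K(I(SK)(S(KI)(I(KI))))
  [4] K(SK(S(KI)(I(KI))))
  [5] K(SK(S(KI)(KI)))

Answer: normal form = K(SK(S(KI)(KI)))  (in 5 steps)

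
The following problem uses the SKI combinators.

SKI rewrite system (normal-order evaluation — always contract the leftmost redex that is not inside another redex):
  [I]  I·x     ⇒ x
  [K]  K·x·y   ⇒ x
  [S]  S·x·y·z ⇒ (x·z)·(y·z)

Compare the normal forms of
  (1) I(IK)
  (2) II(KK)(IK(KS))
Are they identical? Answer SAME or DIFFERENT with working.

Term A:
  start: I(IK)
  step 1: IK
  step 2: K

Term B:
  start: II(KK)(IK(KS))
  step 1: I(KK)(IK(KS))
  step 2: KK(IK(KS))
  step 3: K

Answer: SAME — A ⇓ K, B ⇓ K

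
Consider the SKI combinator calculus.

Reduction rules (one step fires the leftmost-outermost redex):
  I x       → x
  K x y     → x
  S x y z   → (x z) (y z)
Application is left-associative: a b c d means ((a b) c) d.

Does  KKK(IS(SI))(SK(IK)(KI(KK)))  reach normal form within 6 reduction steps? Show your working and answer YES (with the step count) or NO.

  start: KKK(IS(SI))(SK(IK)(KI(KK)))
  [1] K(IS(SI))(SK(IK)(KI(KK)))
  [2] IS(SI)
  [3] S(SI)

Answer: YES — reaches normal form S(SI) in 3 ≤ 6 steps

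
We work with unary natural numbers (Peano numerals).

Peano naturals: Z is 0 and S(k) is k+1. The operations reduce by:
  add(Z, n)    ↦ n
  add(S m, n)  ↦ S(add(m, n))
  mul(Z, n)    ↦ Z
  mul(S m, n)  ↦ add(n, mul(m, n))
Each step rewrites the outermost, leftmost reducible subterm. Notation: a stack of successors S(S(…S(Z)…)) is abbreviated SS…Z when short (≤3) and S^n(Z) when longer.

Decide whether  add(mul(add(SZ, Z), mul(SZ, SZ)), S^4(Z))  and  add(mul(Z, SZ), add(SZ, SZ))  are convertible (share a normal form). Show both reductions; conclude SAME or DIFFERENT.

Answer: DIFFERENT — A ⇓ S^5(Z), B ⇓ SSZ

Working:
Term A:
  start: add(mul(add(SZ, Z), mul(SZ, SZ)), S^4(Z))
  step 1: add(mul(S(add(Z, Z)), mul(SZ, SZ)), S^4(Z))
  step 2: add(add(mul(SZ, SZ), mul(add(Z, Z), mul(SZ, SZ))), S^4(Z))
  step 3: add(add(add(SZ, mul(Z, SZ)), mul(add(Z, Z), mul(SZ, SZ))), S^4(Z))
  step 4: add(add(S(add(Z, mul(Z, SZ))), mul(add(Z, Z), mul(SZ, SZ))), S^4(Z))
  step 5: add(S(add(add(Z, mul(Z, SZ)), mul(add(Z, Z), mul(SZ, SZ)))), S^4(Z))
  step 6: S(add(add(add(Z, mul(Z, SZ)), mul(add(Z, Z), mul(SZ, SZ))), S^4(Z)))
  step 7: S(add(add(mul(Z, SZ), mul(add(Z, Z), mul(SZ, SZ))), S^4(Z)))
  step 8: S(add(add(Z, mul(add(Z, Z), mul(SZ, SZ))), S^4(Z)))
  step 9: S(add(mul(add(Z, Z), mul(SZ, SZ)), S^4(Z)))
  step 10: S(add(mul(Z, mul(SZ, SZ)), S^4(Z)))
  step 11: S(add(Z, S^4(Z)))
  step 12: S^5(Z)

Term B:
  start: add(mul(Z, SZ), add(SZ, SZ))
  step 1: add(Z, add(SZ, SZ))
  step 2: add(SZ, SZ)
  step 3: S(add(Z, SZ))
  step 4: SSZ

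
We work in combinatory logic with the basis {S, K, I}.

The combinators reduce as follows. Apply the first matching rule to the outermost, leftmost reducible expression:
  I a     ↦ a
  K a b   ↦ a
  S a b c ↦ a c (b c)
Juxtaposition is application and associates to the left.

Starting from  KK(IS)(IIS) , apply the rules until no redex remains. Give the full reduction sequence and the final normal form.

Answer: normal form = KS  (in 3 steps)

Reduction:
  start: KK(IS)(IIS)
  step 1: K(IIS)
  step 2: K(IS)
  step 3: KS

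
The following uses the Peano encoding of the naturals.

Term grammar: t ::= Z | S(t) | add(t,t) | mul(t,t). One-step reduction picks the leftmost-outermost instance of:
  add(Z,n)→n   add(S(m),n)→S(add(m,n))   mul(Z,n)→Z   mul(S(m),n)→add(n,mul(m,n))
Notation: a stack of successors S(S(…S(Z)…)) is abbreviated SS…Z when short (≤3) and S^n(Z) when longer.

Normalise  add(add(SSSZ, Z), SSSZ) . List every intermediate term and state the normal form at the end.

  start: add(add(SSSZ, Z), SSSZ)
  step 1: add(S(add(SSZ, Z)), SSSZ)
  step 2: S(add(add(SSZ, Z), SSSZ))
  step 3: S(add(S(add(SZ, Z)), SSSZ))
  step 4: S(S(add(add(SZ, Z), SSSZ)))
  step 5: S(S(add(S(add(Z, Z)), SSSZ)))
  step 6: S(S(S(add(add(Z, Z), SSSZ))))
  step 7: S(S(S(add(Z, SSSZ))))
  step 8: S^6(Z)

Answer: normal form = S^6(Z)  (in 8 steps)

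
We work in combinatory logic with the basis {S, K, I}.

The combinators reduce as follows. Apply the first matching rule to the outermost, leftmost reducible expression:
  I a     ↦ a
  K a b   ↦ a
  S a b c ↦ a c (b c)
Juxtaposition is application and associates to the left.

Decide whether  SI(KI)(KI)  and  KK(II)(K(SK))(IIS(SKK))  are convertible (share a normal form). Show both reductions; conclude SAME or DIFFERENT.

Answer: DIFFERENT — A ⇓ I, B ⇓ K(SK)

Working:
Term A:
  start: SI(KI)(KI)
  [1] I(KI)(KI(KI))
  [2] KI(KI(KI))
  [3] I

Term B:
  start: KK(II)(K(SK))(IIS(SKK))
  [1] K(K(SK))(IIS(SKK))
  [2] K(SK)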